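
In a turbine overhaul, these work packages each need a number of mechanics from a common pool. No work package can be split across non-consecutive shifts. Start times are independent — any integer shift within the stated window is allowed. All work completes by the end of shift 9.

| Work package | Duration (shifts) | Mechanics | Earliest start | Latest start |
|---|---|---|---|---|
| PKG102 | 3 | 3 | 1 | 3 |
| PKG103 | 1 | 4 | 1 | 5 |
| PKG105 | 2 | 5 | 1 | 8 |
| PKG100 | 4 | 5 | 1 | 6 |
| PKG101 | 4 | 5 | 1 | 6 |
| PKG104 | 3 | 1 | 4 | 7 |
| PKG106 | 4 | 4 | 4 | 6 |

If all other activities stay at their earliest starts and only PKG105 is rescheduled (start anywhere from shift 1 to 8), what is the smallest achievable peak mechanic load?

PKG105@1: s1:22  s2:18  s3:13  s4:15  s5:5  s6:5  s7:4  s8:0  s9:0 → peak 22
PKG105@2: s1:17  s2:18  s3:18  s4:15  s5:5  s6:5  s7:4  s8:0  s9:0 → peak 18
PKG105@3: s1:17  s2:13  s3:18  s4:20  s5:5  s6:5  s7:4  s8:0  s9:0 → peak 20
PKG105@4: s1:17  s2:13  s3:13  s4:20  s5:10  s6:5  s7:4  s8:0  s9:0 → peak 20
PKG105@5: s1:17  s2:13  s3:13  s4:15  s5:10  s6:10  s7:4  s8:0  s9:0 → peak 17
PKG105@6: s1:17  s2:13  s3:13  s4:15  s5:5  s6:10  s7:9  s8:0  s9:0 → peak 17
PKG105@7: s1:17  s2:13  s3:13  s4:15  s5:5  s6:5  s7:9  s8:5  s9:0 → peak 17
PKG105@8: s1:17  s2:13  s3:13  s4:15  s5:5  s6:5  s7:4  s8:5  s9:5 → peak 17
Best is PKG105@5, peak 17.

17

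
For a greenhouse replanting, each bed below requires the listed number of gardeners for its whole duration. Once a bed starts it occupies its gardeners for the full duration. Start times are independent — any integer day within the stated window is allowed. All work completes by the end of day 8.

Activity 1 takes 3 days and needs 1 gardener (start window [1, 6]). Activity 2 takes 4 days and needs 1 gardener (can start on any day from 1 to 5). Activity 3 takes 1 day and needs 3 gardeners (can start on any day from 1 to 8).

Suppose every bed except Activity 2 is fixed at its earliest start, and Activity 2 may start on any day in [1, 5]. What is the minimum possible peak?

Activity 2@1: d1:5  d2:2  d3:2  d4:1  d5:0  d6:0  d7:0  d8:0 → peak 5
Activity 2@2: d1:4  d2:2  d3:2  d4:1  d5:1  d6:0  d7:0  d8:0 → peak 4
Activity 2@3: d1:4  d2:1  d3:2  d4:1  d5:1  d6:1  d7:0  d8:0 → peak 4
Activity 2@4: d1:4  d2:1  d3:1  d4:1  d5:1  d6:1  d7:1  d8:0 → peak 4
Activity 2@5: d1:4  d2:1  d3:1  d4:0  d5:1  d6:1  d7:1  d8:1 → peak 4
Best is Activity 2@2, peak 4.

4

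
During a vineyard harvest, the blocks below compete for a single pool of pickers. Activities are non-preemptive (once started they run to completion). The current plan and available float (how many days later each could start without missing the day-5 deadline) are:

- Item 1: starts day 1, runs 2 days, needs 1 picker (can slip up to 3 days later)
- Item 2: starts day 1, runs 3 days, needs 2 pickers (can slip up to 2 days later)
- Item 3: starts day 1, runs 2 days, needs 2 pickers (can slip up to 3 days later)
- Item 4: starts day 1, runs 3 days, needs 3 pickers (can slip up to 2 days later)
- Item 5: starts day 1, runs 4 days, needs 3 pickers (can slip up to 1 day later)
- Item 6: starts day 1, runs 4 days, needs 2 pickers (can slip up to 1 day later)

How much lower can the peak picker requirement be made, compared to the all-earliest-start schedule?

3

Early-start peak: d1:13  d2:13  d3:10  d4:5  d5:0 ⇒ 13.
Leveled (Item 1@1, Item 2@1, Item 3@1, Item 4@3, Item 5@1, Item 6@1): d1:10  d2:10  d3:10  d4:8  d5:3 ⇒ 10.
Reduction 13 − 10 = 3.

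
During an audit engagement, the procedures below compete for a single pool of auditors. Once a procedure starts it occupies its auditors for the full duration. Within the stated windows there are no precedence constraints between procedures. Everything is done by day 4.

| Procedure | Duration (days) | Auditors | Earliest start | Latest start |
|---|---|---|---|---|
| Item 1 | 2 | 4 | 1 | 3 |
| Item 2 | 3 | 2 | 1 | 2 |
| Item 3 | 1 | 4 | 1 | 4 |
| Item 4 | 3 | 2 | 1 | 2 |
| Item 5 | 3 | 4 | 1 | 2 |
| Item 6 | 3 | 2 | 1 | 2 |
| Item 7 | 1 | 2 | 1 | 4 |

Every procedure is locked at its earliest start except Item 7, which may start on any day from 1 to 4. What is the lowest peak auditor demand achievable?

18

Item 7@1: d1:20  d2:14  d3:10  d4:0 → peak 20
Item 7@2: d1:18  d2:16  d3:10  d4:0 → peak 18
Item 7@3: d1:18  d2:14  d3:12  d4:0 → peak 18
Item 7@4: d1:18  d2:14  d3:10  d4:2 → peak 18
Best is Item 7@2, peak 18.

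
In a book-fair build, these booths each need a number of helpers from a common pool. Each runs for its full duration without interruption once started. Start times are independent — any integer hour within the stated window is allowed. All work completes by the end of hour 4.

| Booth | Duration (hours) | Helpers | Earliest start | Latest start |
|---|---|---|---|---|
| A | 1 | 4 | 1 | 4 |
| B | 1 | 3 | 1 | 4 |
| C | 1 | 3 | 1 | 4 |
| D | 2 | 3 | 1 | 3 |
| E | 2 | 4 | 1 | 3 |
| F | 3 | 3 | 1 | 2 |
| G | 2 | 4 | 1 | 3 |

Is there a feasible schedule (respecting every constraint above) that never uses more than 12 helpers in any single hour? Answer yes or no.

Schedule A@1, B@1, C@2, D@1, E@3, F@2, G@3: h1:10  h2:9  h3:11  h4:11 — peak 11 ≤ 12.

yes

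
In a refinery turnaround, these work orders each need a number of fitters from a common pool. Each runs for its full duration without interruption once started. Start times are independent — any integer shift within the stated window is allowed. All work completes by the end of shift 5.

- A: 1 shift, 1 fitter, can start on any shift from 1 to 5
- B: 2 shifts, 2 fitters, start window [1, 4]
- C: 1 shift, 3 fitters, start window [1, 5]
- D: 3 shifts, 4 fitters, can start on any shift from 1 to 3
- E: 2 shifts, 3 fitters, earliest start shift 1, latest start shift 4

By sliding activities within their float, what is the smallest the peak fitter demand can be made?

6

Early-start (A@1, B@1, C@1, D@1, E@1) gives peak 13: s1:13  s2:9  s3:4  s4:0  s5:0.
Shift B→2, C→4, E→4.
Schedule A@1, B@2, C@4, D@1, E@4: s1:5  s2:6  s3:6  s4:6  s5:3 — peak 6.
Total fitter-shifts = 26 over 5 shifts ⇒ peak ≥ ⌈26/5⌉ = 6, so 6 is optimal.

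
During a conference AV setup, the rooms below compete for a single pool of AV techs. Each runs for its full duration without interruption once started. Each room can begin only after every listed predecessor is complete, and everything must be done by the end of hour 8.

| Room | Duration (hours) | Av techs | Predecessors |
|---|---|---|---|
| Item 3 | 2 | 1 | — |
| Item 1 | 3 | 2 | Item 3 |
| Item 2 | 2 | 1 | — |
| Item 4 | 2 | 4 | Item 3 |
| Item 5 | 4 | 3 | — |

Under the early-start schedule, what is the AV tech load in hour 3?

At early start, hour 3 has: Item 1, Item 4, Item 5.
Demand: 2 + 4 + 3 = 9.

9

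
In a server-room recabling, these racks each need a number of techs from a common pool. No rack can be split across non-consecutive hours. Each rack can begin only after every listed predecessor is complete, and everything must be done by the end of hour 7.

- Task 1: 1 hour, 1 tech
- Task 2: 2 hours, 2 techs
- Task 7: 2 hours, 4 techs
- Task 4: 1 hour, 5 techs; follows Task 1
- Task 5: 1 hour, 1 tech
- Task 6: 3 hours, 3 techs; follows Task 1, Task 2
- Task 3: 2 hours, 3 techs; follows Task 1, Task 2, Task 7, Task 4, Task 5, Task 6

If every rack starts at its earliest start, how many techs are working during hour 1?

8

At early start, hour 1 has: Task 1, Task 2, Task 7, Task 5.
Demand: 1 + 2 + 4 + 1 = 8.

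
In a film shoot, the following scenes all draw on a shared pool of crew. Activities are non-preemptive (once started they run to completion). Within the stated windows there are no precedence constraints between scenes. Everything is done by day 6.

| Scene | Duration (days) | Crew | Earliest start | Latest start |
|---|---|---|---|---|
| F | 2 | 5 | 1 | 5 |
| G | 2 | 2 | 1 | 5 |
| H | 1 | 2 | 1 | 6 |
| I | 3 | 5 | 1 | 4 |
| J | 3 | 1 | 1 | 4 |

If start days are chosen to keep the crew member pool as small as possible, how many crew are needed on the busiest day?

7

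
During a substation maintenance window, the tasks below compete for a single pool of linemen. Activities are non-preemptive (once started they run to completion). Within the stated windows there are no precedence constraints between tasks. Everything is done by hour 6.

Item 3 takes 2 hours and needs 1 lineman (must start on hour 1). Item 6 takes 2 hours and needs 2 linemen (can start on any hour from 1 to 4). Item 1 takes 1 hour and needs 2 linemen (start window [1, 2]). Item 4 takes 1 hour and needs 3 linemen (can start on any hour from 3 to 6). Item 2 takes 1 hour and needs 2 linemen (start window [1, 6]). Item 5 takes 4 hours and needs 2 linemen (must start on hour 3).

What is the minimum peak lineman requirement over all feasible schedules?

Early-start (Item 3@1, Item 6@1, Item 1@1, Item 4@3, Item 2@1, Item 5@3) gives peak 7: h1:7  h2:3  h3:5  h4:2  h5:2  h6:2.
Shift Item 2→2.
Schedule Item 3@1, Item 6@1, Item 1@1, Item 4@3, Item 2@2, Item 5@3: h1:5  h2:5  h3:5  h4:2  h5:2  h6:2 — peak 5.

5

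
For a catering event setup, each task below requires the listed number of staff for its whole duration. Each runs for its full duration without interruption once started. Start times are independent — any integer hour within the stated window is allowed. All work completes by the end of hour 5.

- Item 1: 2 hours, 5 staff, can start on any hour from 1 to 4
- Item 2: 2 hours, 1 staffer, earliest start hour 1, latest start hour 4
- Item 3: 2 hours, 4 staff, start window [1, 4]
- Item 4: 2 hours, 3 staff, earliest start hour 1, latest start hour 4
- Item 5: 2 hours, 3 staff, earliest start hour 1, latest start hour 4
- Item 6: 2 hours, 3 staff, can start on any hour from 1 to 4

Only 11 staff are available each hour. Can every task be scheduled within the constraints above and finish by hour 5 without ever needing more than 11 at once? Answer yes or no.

Schedule Item 1@1, Item 2@1, Item 3@1, Item 4@3, Item 5@3, Item 6@3: h1:10  h2:10  h3:9  h4:9  h5:0 — peak 10 ≤ 11.

yes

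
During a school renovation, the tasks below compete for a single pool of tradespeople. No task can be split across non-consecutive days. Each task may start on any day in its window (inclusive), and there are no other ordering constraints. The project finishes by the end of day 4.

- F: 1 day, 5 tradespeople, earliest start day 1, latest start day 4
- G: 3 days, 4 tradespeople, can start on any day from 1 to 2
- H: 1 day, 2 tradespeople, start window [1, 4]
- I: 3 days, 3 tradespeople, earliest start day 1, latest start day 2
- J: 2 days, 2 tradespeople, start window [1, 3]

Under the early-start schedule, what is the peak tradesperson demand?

16

Early-start schedule: F@1, G@1, H@1, I@1, J@1.
Load per day: day 1: 16, day 2: 9, day 3: 7, day 4: 0.
Peak is 16.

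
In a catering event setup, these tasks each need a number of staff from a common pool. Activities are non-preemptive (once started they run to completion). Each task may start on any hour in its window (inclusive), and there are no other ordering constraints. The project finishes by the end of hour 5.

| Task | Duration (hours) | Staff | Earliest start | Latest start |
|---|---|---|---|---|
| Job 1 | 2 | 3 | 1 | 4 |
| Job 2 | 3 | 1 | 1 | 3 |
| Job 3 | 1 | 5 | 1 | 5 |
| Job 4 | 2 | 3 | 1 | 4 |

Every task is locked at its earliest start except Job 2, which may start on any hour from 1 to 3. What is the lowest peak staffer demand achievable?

Job 2@1: h1:12  h2:7  h3:1  h4:0  h5:0 → peak 12
Job 2@2: h1:11  h2:7  h3:1  h4:1  h5:0 → peak 11
Job 2@3: h1:11  h2:6  h3:1  h4:1  h5:1 → peak 11
Best is Job 2@2, peak 11.

11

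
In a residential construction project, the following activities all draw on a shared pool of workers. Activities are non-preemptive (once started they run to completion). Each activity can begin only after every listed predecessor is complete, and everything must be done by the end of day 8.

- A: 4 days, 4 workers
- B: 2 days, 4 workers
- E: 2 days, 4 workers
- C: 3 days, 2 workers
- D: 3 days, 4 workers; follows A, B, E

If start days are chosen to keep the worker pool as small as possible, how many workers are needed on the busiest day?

Early-start (A@1, B@1, E@1, C@1, D@5) gives peak 14: d1:14  d2:14  d3:6  d4:4  d5:4  d6:4  d7:4  d8:0.
Shift E→3, C→5.
Schedule A@1, B@1, E@3, C@5, D@5: d1:8  d2:8  d3:8  d4:8  d5:6  d6:6  d7:6  d8:0 — peak 8.

8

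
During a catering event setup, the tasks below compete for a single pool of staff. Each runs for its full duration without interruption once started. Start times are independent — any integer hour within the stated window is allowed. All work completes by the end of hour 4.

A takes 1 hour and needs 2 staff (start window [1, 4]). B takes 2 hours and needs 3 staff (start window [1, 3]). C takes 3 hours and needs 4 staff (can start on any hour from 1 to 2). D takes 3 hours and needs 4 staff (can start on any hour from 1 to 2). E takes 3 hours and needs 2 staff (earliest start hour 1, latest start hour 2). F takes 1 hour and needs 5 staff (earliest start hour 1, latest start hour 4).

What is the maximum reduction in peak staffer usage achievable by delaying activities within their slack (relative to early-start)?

Early-start peak: h1:20  h2:13  h3:10  h4:0 ⇒ 20.
Leveled (A@1, B@1, C@1, D@1, E@2, F@4): h1:13  h2:13  h3:10  h4:7 ⇒ 13.
Reduction 20 − 13 = 7.

7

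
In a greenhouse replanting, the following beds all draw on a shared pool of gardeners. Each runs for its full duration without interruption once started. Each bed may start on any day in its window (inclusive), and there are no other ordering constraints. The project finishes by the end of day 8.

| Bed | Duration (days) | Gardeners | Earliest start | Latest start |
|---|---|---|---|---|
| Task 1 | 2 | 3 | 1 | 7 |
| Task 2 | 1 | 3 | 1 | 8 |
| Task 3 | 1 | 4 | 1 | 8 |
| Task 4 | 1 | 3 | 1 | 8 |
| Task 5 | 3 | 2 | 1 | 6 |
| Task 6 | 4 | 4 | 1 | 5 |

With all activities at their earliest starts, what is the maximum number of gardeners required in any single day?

19

Early-start schedule: Task 1@1, Task 2@1, Task 3@1, Task 4@1, Task 5@1, Task 6@1.
Load per day: day 1: 19, day 2: 9, day 3: 6, day 4: 4, day 5: 0, day 6: 0, day 7: 0, day 8: 0.
Peak is 19.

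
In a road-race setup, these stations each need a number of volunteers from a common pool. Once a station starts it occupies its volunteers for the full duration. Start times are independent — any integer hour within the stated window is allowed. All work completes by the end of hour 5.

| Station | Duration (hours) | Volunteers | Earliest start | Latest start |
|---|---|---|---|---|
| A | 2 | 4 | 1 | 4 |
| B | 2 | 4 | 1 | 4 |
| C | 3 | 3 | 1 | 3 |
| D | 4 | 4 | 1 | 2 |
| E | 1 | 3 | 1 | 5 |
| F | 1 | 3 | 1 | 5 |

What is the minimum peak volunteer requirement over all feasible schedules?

11

Early-start (A@1, B@1, C@1, D@1, E@1, F@1) gives peak 21: h1:21  h2:15  h3:7  h4:4  h5:0.
Shift B→3, E→4, F→5.
Schedule A@1, B@3, C@1, D@1, E@4, F@5: h1:11  h2:11  h3:11  h4:11  h5:3 — peak 11.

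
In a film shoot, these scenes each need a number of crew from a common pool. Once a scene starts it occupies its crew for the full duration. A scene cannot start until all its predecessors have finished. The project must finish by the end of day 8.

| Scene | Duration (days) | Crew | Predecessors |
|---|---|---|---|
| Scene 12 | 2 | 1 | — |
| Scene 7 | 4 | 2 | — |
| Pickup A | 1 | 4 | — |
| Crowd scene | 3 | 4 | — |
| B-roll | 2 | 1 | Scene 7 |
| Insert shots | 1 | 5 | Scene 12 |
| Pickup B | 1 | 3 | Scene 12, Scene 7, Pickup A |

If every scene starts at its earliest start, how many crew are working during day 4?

2

At early start, day 4 has: Scene 7.
Demand: 2 = 2.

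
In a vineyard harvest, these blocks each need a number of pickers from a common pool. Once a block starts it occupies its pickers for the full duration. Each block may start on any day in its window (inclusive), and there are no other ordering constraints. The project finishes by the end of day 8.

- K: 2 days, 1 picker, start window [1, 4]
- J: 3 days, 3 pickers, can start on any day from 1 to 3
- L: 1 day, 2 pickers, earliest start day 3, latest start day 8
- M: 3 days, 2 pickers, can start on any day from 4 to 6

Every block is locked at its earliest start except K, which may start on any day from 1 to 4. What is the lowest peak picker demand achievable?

5

K@1: d1:4  d2:4  d3:5  d4:2  d5:2  d6:2  d7:0  d8:0 → peak 5
K@2: d1:3  d2:4  d3:6  d4:2  d5:2  d6:2  d7:0  d8:0 → peak 6
K@3: d1:3  d2:3  d3:6  d4:3  d5:2  d6:2  d7:0  d8:0 → peak 6
K@4: d1:3  d2:3  d3:5  d4:3  d5:3  d6:2  d7:0  d8:0 → peak 5
Best is K@1, peak 5.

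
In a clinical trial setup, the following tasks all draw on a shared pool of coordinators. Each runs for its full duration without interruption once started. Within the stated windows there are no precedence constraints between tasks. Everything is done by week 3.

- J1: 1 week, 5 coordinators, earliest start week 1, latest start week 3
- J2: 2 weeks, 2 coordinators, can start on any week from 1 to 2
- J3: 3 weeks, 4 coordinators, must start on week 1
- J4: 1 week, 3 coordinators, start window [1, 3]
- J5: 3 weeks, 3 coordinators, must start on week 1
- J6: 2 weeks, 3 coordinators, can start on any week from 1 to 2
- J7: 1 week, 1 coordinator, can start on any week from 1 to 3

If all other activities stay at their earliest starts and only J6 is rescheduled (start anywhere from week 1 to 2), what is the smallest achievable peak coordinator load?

J6@1: w1:21  w2:12  w3:7 → peak 21
J6@2: w1:18  w2:12  w3:10 → peak 18
Best is J6@2, peak 18.

18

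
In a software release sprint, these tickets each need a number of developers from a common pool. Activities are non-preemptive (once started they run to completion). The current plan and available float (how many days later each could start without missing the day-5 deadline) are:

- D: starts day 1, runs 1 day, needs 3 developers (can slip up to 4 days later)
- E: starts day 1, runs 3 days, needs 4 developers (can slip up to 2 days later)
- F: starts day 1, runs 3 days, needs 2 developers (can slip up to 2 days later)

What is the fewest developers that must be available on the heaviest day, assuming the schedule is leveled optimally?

6

Early-start (D@1, E@1, F@1) gives peak 9: d1:9  d2:6  d3:6  d4:0  d5:0.
Shift E→2.
Schedule D@1, E@2, F@1: d1:5  d2:6  d3:6  d4:4  d5:0 — peak 6.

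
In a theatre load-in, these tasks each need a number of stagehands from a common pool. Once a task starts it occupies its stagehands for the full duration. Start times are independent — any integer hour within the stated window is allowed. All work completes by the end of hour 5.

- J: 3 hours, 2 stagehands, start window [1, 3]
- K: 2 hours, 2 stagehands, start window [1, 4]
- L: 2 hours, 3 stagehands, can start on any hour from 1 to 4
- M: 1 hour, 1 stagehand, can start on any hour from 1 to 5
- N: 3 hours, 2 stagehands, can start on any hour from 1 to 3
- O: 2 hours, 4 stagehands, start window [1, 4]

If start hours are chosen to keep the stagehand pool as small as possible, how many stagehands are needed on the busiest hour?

Early-start (J@1, K@1, L@1, M@1, N@1, O@1) gives peak 14: h1:14  h2:13  h3:4  h4:0  h5:0.
Shift M→3, N→3, O→4.
Schedule J@1, K@1, L@1, M@3, N@3, O@4: h1:7  h2:7  h3:5  h4:6  h5:6 — peak 7.
Total stagehand-hours = 31 over 5 hours ⇒ peak ≥ ⌈31/5⌉ = 7, so 7 is optimal.

7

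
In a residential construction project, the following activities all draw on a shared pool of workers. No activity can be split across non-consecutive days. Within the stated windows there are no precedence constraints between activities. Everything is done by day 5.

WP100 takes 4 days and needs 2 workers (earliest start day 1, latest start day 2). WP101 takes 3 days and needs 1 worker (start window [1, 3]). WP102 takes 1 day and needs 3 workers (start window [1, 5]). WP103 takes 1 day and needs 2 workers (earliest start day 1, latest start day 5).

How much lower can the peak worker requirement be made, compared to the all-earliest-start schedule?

4

Early-start peak: d1:8  d2:3  d3:3  d4:2  d5:0 ⇒ 8.
Leveled (WP100@1, WP101@1, WP102@5, WP103@4): d1:3  d2:3  d3:3  d4:4  d5:3 ⇒ 4.
Reduction 8 − 4 = 4.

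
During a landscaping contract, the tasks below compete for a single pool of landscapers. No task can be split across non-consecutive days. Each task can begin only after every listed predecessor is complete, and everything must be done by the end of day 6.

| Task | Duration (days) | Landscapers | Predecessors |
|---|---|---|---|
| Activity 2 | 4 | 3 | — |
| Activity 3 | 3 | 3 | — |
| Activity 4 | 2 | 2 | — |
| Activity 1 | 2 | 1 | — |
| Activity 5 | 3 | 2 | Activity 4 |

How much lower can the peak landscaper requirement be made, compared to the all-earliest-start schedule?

3

Early-start peak: d1:9  d2:9  d3:8  d4:5  d5:2  d6:0 ⇒ 9.
Leveled (Activity 2@3, Activity 3@1, Activity 4@1, Activity 1@1, Activity 5@4): d1:6  d2:6  d3:6  d4:5  d5:5  d6:5 ⇒ 6.
Reduction 9 − 6 = 3.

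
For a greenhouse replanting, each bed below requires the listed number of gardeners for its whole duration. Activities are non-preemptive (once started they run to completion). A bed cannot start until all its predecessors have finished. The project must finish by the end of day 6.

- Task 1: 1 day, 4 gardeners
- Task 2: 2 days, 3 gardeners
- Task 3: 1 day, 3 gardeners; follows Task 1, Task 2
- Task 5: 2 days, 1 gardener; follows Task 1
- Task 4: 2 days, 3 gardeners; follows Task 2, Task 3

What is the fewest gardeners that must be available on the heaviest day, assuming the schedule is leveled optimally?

Early-start (Task 1@1, Task 2@1, Task 3@3, Task 5@2, Task 4@4) gives peak 7: d1:7  d2:4  d3:4  d4:3  d5:3  d6:0.
Shift Task 2→2, Task 3→4, Task 4→5.
Schedule Task 1@1, Task 2@2, Task 3@4, Task 5@2, Task 4@5: d1:4  d2:4  d3:4  d4:3  d5:3  d6:3 — peak 4.
Total gardener-days = 21 over 6 days ⇒ peak ≥ ⌈21/6⌉ = 4, so 4 is optimal.

4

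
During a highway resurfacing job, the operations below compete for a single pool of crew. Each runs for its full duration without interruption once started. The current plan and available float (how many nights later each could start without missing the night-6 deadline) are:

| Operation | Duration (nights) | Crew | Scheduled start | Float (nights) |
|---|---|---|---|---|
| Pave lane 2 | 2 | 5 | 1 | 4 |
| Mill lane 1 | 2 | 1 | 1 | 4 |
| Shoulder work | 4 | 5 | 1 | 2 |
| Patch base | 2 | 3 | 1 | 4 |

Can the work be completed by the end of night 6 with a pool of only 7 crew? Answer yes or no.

The minimum achievable peak is 8; 7 < 8, so no feasible schedule stays within the cap.

no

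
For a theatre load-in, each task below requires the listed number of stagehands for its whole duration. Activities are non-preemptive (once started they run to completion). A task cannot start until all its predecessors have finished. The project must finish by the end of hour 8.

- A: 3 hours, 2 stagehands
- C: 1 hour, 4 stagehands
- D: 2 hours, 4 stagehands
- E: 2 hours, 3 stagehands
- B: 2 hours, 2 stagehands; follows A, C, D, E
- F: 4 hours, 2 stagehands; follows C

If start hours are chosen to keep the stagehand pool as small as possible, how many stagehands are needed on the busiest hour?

6

Early-start (A@1, C@1, D@1, E@1, B@4, F@2) gives peak 13: h1:13  h2:11  h3:4  h4:4  h5:4  h6:0  h7:0  h8:0.
Shift D→2, E→4, B→6, F→4.
Schedule A@1, C@1, D@2, E@4, B@6, F@4: h1:6  h2:6  h3:6  h4:5  h5:5  h6:4  h7:4  h8:0 — peak 6.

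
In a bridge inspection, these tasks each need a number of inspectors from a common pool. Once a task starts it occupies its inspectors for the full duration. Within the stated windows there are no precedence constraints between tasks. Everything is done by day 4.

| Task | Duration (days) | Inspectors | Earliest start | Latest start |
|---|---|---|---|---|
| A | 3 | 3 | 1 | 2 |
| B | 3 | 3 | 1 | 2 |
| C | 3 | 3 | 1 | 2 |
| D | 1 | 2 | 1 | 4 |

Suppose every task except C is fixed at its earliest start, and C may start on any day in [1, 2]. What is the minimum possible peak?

9

C@1: d1:11  d2:9  d3:9  d4:0 → peak 11
C@2: d1:8  d2:9  d3:9  d4:3 → peak 9
Best is C@2, peak 9.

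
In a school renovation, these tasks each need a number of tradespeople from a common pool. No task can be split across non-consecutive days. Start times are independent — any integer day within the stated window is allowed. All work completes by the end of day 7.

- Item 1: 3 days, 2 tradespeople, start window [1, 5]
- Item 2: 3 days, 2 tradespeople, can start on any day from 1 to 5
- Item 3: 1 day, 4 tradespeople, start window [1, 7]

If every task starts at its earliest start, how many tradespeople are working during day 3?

4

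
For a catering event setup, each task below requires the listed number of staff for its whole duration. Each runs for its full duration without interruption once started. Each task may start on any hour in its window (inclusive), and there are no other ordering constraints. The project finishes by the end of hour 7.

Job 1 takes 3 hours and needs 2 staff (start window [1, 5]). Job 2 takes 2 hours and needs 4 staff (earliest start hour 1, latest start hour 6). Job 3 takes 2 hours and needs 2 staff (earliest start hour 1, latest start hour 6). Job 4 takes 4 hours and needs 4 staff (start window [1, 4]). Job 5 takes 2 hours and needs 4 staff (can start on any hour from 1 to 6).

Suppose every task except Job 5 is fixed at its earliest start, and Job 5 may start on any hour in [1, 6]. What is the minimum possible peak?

12

Job 5@1: h1:16  h2:16  h3:6  h4:4  h5:0  h6:0  h7:0 → peak 16
Job 5@2: h1:12  h2:16  h3:10  h4:4  h5:0  h6:0  h7:0 → peak 16
Job 5@3: h1:12  h2:12  h3:10  h4:8  h5:0  h6:0  h7:0 → peak 12
Job 5@4: h1:12  h2:12  h3:6  h4:8  h5:4  h6:0  h7:0 → peak 12
Job 5@5: h1:12  h2:12  h3:6  h4:4  h5:4  h6:4  h7:0 → peak 12
Job 5@6: h1:12  h2:12  h3:6  h4:4  h5:0  h6:4  h7:4 → peak 12
Best is Job 5@3, peak 12.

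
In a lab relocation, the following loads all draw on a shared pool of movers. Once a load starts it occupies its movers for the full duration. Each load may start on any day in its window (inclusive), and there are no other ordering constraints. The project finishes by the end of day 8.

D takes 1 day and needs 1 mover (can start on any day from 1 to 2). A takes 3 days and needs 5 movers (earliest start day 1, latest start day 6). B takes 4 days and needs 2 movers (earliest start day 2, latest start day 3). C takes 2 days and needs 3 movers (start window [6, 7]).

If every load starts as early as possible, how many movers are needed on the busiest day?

7

Early-start schedule: D@1, A@1, B@2, C@6.
Load per day: day 1: 6, day 2: 7, day 3: 7, day 4: 2, day 5: 2, day 6: 3, day 7: 3, day 8: 0.
Peak is 7.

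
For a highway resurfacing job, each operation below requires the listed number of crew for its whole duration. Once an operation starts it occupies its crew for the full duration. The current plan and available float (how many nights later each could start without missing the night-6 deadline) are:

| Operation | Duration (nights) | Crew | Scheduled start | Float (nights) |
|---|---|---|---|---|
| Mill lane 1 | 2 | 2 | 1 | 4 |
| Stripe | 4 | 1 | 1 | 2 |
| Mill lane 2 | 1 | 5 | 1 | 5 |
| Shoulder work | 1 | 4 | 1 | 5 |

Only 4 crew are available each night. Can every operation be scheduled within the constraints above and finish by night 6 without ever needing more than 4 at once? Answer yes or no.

no

The minimum achievable peak is 5; 4 < 5, so no feasible schedule stays within the cap.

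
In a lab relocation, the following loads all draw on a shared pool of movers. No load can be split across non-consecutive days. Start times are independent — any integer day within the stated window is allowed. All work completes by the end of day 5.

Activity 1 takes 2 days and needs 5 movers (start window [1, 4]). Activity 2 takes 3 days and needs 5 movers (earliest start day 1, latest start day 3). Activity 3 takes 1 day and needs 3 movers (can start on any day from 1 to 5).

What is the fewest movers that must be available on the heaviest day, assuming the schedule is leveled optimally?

8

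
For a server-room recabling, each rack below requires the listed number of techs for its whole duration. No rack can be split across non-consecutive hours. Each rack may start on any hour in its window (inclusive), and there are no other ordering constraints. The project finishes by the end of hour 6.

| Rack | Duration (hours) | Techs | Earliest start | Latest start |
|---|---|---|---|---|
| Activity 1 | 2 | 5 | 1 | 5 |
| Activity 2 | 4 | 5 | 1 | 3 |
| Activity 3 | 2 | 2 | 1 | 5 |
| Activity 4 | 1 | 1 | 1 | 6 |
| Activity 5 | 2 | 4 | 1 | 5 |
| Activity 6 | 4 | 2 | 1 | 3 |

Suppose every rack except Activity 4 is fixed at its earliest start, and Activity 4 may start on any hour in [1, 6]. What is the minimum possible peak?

18

Activity 4@1: h1:19  h2:18  h3:7  h4:7  h5:0  h6:0 → peak 19
Activity 4@2: h1:18  h2:19  h3:7  h4:7  h5:0  h6:0 → peak 19
Activity 4@3: h1:18  h2:18  h3:8  h4:7  h5:0  h6:0 → peak 18
Activity 4@4: h1:18  h2:18  h3:7  h4:8  h5:0  h6:0 → peak 18
Activity 4@5: h1:18  h2:18  h3:7  h4:7  h5:1  h6:0 → peak 18
Activity 4@6: h1:18  h2:18  h3:7  h4:7  h5:0  h6:1 → peak 18
Best is Activity 4@3, peak 18.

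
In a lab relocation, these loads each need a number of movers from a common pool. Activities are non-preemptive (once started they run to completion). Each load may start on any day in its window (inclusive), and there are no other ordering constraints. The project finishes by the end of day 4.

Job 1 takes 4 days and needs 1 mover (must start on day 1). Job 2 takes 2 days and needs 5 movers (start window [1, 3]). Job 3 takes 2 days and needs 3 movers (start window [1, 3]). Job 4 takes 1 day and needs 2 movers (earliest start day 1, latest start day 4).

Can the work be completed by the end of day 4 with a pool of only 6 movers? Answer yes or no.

Schedule Job 1@1, Job 2@1, Job 3@3, Job 4@3: d1:6  d2:6  d3:6  d4:4 — peak 6 ≤ 6.

yes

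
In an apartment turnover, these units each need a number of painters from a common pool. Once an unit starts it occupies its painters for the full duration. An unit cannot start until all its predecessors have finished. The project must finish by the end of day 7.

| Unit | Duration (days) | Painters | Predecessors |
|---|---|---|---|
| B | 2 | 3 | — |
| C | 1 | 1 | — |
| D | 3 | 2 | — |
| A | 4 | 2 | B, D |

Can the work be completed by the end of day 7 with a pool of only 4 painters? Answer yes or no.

no

The minimum achievable peak is 5; 4 < 5, so no feasible schedule stays within the cap.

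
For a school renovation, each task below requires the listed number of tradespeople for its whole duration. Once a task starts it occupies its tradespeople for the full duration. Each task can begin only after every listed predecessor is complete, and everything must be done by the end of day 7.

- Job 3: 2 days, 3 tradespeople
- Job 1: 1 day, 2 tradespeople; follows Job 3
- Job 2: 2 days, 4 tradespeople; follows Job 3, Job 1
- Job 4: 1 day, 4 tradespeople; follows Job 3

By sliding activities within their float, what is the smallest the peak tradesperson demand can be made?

Early-start (Job 3@1, Job 1@3, Job 2@4, Job 4@3) gives peak 6: d1:3  d2:3  d3:6  d4:4  d5:4  d6:0  d7:0.
Shift Job 4→6.
Schedule Job 3@1, Job 1@3, Job 2@4, Job 4@6: d1:3  d2:3  d3:2  d4:4  d5:4  d6:4  d7:0 — peak 4.

4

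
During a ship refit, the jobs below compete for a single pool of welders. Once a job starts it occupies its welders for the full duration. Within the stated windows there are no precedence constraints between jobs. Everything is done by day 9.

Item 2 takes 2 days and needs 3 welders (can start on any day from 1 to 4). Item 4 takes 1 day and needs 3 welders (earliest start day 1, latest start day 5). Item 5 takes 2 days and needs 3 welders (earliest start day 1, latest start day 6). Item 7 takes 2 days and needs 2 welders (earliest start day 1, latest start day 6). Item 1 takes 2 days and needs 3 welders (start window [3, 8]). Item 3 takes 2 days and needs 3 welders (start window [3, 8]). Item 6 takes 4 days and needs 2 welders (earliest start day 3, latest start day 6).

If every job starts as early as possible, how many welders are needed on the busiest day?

11

Early-start schedule: Item 2@1, Item 4@1, Item 5@1, Item 7@1, Item 1@3, Item 3@3, Item 6@3.
Load per day: day 1: 11, day 2: 8, day 3: 8, day 4: 8, day 5: 2, day 6: 2, day 7: 0, day 8: 0, day 9: 0.
Peak is 11.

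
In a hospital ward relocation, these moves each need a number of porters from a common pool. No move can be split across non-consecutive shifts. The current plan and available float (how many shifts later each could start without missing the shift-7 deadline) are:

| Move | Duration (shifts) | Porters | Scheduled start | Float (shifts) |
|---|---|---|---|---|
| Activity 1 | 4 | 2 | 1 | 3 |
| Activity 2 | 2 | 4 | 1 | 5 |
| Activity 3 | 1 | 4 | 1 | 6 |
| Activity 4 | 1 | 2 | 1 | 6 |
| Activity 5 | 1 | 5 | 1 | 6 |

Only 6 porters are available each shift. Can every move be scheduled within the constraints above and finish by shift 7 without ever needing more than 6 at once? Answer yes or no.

yes

Schedule Activity 1@1, Activity 2@1, Activity 3@3, Activity 4@4, Activity 5@5: s1:6  s2:6  s3:6  s4:4  s5:5  s6:0  s7:0 — peak 6 ≤ 6.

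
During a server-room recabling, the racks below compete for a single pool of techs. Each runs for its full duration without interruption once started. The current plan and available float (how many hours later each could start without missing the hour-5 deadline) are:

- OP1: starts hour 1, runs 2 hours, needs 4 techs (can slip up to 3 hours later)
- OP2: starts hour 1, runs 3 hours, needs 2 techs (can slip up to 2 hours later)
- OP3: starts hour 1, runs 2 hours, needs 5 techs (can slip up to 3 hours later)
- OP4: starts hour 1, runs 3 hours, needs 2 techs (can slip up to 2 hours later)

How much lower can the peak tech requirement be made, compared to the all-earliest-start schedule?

Early-start peak: h1:13  h2:13  h3:4  h4:0  h5:0 ⇒ 13.
Leveled (OP1@1, OP2@1, OP3@4, OP4@3): h1:6  h2:6  h3:4  h4:7  h5:7 ⇒ 7.
Reduction 13 − 7 = 6.

6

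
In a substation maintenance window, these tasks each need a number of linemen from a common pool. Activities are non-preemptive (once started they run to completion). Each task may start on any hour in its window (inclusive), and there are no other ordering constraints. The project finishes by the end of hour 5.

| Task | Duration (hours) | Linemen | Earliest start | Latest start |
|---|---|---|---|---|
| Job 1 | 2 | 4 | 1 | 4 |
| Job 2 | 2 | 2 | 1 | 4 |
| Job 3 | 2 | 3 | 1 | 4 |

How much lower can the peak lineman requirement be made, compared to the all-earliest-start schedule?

Early-start peak: h1:9  h2:9  h3:0  h4:0  h5:0 ⇒ 9.
Leveled (Job 1@1, Job 2@3, Job 3@3): h1:4  h2:4  h3:5  h4:5  h5:0 ⇒ 5.
Reduction 9 − 5 = 4.

4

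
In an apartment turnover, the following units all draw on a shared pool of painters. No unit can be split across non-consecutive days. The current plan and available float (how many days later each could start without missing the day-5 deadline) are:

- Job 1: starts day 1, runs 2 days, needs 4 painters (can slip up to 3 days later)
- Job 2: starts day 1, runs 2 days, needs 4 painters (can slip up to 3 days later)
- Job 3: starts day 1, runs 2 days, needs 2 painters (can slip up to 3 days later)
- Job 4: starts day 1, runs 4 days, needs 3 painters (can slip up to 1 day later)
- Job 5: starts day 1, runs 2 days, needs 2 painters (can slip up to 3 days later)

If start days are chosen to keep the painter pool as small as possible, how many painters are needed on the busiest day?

9

Early-start (Job 1@1, Job 2@1, Job 3@1, Job 4@1, Job 5@1) gives peak 15: d1:15  d2:15  d3:3  d4:3  d5:0.
Shift Job 2→3, Job 5→3.
Schedule Job 1@1, Job 2@3, Job 3@1, Job 4@1, Job 5@3: d1:9  d2:9  d3:9  d4:9  d5:0 — peak 9.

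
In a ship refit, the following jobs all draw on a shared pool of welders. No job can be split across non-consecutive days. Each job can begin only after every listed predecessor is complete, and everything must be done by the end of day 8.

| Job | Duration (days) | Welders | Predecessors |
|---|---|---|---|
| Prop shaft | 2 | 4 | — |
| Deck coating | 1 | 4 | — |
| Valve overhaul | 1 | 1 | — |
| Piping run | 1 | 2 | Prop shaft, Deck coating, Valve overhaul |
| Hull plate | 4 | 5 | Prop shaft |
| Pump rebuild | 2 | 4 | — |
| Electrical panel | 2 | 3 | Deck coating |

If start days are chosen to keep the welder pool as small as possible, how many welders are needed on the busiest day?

Early-start (Prop shaft@1, Deck coating@1, Valve overhaul@1, Piping run@3, Hull plate@3, Pump rebuild@1, Electrical panel@2) gives peak 13: d1:13  d2:11  d3:10  d4:5  d5:5  d6:5  d7:0  d8:0.
Shift Valve overhaul→2, Pump rebuild→7, Electrical panel→4.
Schedule Prop shaft@1, Deck coating@1, Valve overhaul@2, Piping run@3, Hull plate@3, Pump rebuild@7, Electrical panel@4: d1:8  d2:5  d3:7  d4:8  d5:8  d6:5  d7:4  d8:4 — peak 8.

8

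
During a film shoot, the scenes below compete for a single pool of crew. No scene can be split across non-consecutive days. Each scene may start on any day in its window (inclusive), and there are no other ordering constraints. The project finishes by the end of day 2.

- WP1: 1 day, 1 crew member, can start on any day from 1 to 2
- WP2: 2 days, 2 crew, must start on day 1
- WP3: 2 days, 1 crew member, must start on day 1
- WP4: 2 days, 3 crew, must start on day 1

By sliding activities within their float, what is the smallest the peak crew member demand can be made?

Schedule WP1@1, WP2@1, WP3@1, WP4@1: d1:7  d2:6 — peak 7.
Total crew member-days = 13 over 2 days ⇒ peak ≥ ⌈13/2⌉ = 7, so 7 is optimal.

7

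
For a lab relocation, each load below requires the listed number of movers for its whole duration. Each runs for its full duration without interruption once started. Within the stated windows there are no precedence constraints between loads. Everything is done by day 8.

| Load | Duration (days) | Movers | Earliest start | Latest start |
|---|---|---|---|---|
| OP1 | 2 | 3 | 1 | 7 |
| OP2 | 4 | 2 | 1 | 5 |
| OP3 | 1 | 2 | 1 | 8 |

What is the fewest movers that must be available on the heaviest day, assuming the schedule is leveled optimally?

3

Early-start (OP1@1, OP2@1, OP3@1) gives peak 7: d1:7  d2:5  d3:2  d4:2  d5:0  d6:0  d7:0  d8:0.
Shift OP2→3, OP3→7.
Schedule OP1@1, OP2@3, OP3@7: d1:3  d2:3  d3:2  d4:2  d5:2  d6:2  d7:2  d8:0 — peak 3.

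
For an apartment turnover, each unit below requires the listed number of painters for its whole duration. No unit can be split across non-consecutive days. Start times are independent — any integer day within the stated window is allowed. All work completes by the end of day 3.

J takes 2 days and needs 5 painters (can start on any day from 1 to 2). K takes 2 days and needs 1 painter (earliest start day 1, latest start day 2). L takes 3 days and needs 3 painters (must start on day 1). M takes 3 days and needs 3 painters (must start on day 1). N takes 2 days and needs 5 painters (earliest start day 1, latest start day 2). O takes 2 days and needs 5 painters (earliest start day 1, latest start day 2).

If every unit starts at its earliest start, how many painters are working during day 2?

At early start, day 2 has: J, K, L, M, N, O.
Demand: 5 + 1 + 3 + 3 + 5 + 5 = 22.

22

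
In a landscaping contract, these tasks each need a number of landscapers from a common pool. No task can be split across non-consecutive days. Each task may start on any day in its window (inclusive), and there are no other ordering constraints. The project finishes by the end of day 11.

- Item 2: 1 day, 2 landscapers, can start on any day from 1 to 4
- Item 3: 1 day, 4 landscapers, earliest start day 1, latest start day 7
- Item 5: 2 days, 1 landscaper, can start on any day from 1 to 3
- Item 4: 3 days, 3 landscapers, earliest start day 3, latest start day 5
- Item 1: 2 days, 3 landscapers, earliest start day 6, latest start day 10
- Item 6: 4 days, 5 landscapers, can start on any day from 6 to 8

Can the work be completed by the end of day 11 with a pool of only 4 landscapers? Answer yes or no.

no

The minimum achievable peak is 5; 4 < 5, so no feasible schedule stays within the cap.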